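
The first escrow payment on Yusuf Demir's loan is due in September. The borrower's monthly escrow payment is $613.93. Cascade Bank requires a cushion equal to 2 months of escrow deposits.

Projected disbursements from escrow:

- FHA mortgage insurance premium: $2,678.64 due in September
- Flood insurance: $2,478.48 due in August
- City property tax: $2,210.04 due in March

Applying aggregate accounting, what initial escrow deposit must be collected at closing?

Cushion = 2 × $613.93 = $1,227.86
Trial balance (start $0, +$613.93 each month, − disbursements):
  Sep: +$613.93 − $2,678.64 → -$2,064.71
  Oct: +$613.93 → -$1,450.78
  Nov: +$613.93 → -$836.85
  Dec: +$613.93 → -$222.92
  Jan: +$613.93 → $391.01
  Feb: +$613.93 → $1,004.94
  Mar: +$613.93 − $2,210.04 → -$591.17
  Apr: +$613.93 → $22.76
  May: +$613.93 → $636.69
  Jun: +$613.93 → $1,250.62
  Jul: +$613.93 → $1,864.55
  Aug: +$613.93 − $2,478.48 → $0.00
Lowest trial balance = -$2,064.71 (Sep)
Initial deposit = cushion − low point = $1,227.86 − (-$2,064.71) = $3,292.57

$3,292.57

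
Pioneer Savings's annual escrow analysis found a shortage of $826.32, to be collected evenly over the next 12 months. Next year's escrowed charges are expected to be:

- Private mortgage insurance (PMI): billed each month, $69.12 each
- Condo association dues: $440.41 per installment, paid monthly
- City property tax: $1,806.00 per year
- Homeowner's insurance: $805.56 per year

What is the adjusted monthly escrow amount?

Private mortgage insurance (PMI) = $69.12 × 12 = $829.44 annually
Condo association dues = $440.41 × 12 = $5,284.92 annually
City property tax = $1,806.00 annually
Homeowner's insurance = $805.56 annually
Annual escrow total = $8,725.92
Monthly escrow = $8,725.92 / 12 = $727.16
Shortage spread = $826.32 / 12 = $68.86/mo
New monthly escrow = $727.16 + $68.86 = $796.02

$796.02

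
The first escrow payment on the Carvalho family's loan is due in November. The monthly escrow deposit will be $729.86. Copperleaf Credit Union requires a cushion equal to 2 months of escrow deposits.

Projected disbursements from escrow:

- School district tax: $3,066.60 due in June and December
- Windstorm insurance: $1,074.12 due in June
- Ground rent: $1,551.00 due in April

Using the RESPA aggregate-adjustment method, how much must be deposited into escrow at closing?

$4,379.16

Cushion = 2 × $729.86 = $1,459.72
Trial balance (start $0, +$729.86 each month, − disbursements):
  Nov: +$729.86 → $729.86
  Dec: +$729.86 − $3,066.60 → -$1,606.88
  Jan: +$729.86 → -$877.02
  Feb: +$729.86 → -$147.16
  Mar: +$729.86 → $582.70
  Apr: +$729.86 − $1,551.00 → -$238.44
  May: +$729.86 → $491.42
  Jun: +$729.86 − $4,140.72 → -$2,919.44
  Jul: +$729.86 → -$2,189.58
  Aug: +$729.86 → -$1,459.72
  Sep: +$729.86 → -$729.86
  Oct: +$729.86 → $0.00
Lowest trial balance = -$2,919.44 (Jun)
Initial deposit = cushion − low point = $1,459.72 − (-$2,919.44) = $4,379.16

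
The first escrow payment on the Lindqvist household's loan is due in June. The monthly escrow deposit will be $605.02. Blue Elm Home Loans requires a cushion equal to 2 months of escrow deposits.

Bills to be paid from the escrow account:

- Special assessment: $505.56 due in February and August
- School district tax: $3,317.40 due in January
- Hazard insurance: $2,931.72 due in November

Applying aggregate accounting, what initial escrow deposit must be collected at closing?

Cushion = 2 × $605.02 = $1,210.04
Trial balance (start $0, +$605.02 each month, − disbursements):
  Jun: +$605.02 → $605.02
  Jul: +$605.02 → $1,210.04
  Aug: +$605.02 − $505.56 → $1,309.50
  Sep: +$605.02 → $1,914.52
  Oct: +$605.02 → $2,519.54
  Nov: +$605.02 − $2,931.72 → $192.84
  Dec: +$605.02 → $797.86
  Jan: +$605.02 − $3,317.40 → -$1,914.52
  Feb: +$605.02 − $505.56 → -$1,815.06
  Mar: +$605.02 → -$1,210.04
  Apr: +$605.02 → -$605.02
  May: +$605.02 → $0.00
Lowest trial balance = -$1,914.52 (Jan)
Initial deposit = cushion − low point = $1,210.04 − (-$1,914.52) = $3,124.56

$3,124.56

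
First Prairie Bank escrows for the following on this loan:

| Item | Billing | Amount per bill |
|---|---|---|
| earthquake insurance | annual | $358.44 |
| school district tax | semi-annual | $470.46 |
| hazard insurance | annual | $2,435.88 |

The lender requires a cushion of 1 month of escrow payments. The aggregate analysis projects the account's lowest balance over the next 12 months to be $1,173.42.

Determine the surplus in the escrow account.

$862.15

Earthquake insurance — $358.44 per year
School district tax — $470.46 × 2 = $940.92 per year
Hazard insurance — $2,435.88 per year
Annual escrow total = $358.44 + $940.92 + $2,435.88 = $3,735.24
Per month = $3,735.24 / 12 = $311.27
Cushion = 1 × $311.27 = $311.27
Surplus = $1,173.42 − $311.27 = $862.15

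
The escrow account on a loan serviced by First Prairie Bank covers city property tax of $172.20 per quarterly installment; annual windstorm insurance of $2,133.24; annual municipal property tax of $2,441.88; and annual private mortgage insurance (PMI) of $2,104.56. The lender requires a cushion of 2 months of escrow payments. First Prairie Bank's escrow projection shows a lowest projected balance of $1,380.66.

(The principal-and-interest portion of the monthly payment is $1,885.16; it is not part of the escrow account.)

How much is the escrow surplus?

City property tax — $172.20 × 4 = $688.80 per year
Windstorm insurance — $2,133.24 per year
Municipal property tax — $2,441.88 per year
Private mortgage insurance (PMI) — $2,104.56 per year
Yearly total = $7,368.48
Monthly = $7,368.48 / 12 = $614.04
Required cushion = 2 × $614.04 = $1,228.08
Surplus = $1,380.66 − $1,228.08 = $152.58

$152.58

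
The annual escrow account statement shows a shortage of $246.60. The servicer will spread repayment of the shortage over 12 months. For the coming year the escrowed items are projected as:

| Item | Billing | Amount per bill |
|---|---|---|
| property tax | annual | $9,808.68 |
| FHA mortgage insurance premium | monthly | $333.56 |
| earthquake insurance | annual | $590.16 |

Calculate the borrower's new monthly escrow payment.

Property tax: $9,808.68
FHA mortgage insurance premium: $333.56 × 12 = $4,002.72
Earthquake insurance: $590.16
Total per year = $9,808.68 + $4,002.72 + $590.16 = $14,401.56
Base monthly escrow = $14,401.56 / 12 = $1,200.13
Shortage per month = $246.60 / 12 = $20.55
Adjusted monthly = $1,200.13 + $20.55 = $1,220.68

$1,220.68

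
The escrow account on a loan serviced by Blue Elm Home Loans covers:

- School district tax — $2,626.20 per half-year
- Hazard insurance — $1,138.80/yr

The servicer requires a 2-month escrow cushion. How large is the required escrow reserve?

$1,065.20

School district tax = $2,626.20 × 2 = $5,252.40/yr
Hazard insurance = $1,138.80/yr
Annual escrow total = $5,252.40 + $1,138.80 = $6,391.20
Monthly escrow = $6,391.20 / 12 = $532.60
Required cushion = 2 × $532.60 = $1,065.20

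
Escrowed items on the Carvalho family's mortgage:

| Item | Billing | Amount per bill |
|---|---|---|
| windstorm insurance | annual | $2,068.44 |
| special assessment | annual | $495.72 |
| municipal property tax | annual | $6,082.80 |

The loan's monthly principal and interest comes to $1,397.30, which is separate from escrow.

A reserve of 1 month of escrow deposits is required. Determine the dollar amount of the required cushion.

Windstorm insurance = $2,068.44
Special assessment = $495.72
Municipal property tax = $6,082.80
Total annual escrow = $2,068.44 + $495.72 + $6,082.80 = $8,646.96
Monthly escrow = $8,646.96 ÷ 12 = $720.58
Reserve = 1 × $720.58 = $720.58

$720.58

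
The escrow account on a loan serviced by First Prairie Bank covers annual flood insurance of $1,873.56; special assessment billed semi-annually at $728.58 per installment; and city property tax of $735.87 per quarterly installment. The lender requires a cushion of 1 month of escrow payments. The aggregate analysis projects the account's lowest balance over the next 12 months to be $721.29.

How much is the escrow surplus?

Flood insurance — $1,873.56
Special assessment — $728.58 × 2 = $1,457.16
City property tax — $735.87 × 4 = $2,943.48
Yearly total = $1,873.56 + $1,457.16 + $2,943.48 = $6,274.20
Per month = $6,274.20 ÷ 12 = $522.85
Required cushion = 1 × $522.85 = $522.85
Excess over cushion: $721.29 − $522.85 = $198.44

$198.44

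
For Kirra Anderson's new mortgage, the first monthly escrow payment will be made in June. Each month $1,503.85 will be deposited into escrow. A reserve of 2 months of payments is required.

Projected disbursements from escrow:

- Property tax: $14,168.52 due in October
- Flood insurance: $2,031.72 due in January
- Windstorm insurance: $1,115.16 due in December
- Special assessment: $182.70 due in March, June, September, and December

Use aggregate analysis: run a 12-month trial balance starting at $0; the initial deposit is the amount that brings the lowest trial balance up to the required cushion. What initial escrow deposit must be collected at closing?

$10,022.37

Cushion = 2 × $1,503.85 = $3,007.70
Trial balance (start $0, +$1,503.85 each month, − disbursements):
  Jun: +$1,503.85 − $182.70 → $1,321.15
  Jul: +$1,503.85 → $2,825.00
  Aug: +$1,503.85 → $4,328.85
  Sep: +$1,503.85 − $182.70 → $5,650.00
  Oct: +$1,503.85 − $14,168.52 → -$7,014.67
  Nov: +$1,503.85 → -$5,510.82
  Dec: +$1,503.85 − $1,297.86 → -$5,304.83
  Jan: +$1,503.85 − $2,031.72 → -$5,832.70
  Feb: +$1,503.85 → -$4,328.85
  Mar: +$1,503.85 − $182.70 → -$3,007.70
  Apr: +$1,503.85 → -$1,503.85
  May: +$1,503.85 → $0.00
Lowest trial balance = -$7,014.67 (Oct)
Initial deposit = cushion − low point = $3,007.70 − (-$7,014.67) = $10,022.37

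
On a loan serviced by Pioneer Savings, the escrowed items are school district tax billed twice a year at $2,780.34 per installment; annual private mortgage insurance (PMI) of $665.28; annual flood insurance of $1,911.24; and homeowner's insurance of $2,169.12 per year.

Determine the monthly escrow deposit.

School district tax = $2,780.34 × 2 = $5,560.68 per year
Private mortgage insurance (PMI) = $665.28 per year
Flood insurance = $1,911.24 per year
Homeowner's insurance = $2,169.12 per year
Yearly total = $10,306.32
Base monthly escrow = $10,306.32 / 12 = $858.86

$858.86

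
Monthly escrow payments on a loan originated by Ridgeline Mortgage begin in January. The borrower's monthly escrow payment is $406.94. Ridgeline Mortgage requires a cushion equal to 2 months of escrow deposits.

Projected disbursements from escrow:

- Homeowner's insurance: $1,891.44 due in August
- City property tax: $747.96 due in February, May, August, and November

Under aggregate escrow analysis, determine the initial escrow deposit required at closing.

Cushion = 2 × $406.94 = $813.88
Trial balance (start $0, +$406.94 each month, − disbursements):
  Jan: +$406.94 → $406.94
  Feb: +$406.94 − $747.96 → $65.92
  Mar: +$406.94 → $472.86
  Apr: +$406.94 → $879.80
  May: +$406.94 − $747.96 → $538.78
  Jun: +$406.94 → $945.72
  Jul: +$406.94 → $1,352.66
  Aug: +$406.94 − $2,639.40 → -$879.80
  Sep: +$406.94 → -$472.86
  Oct: +$406.94 → -$65.92
  Nov: +$406.94 − $747.96 → -$406.94
  Dec: +$406.94 → $0.00
Lowest trial balance = -$879.80 (Aug)
Initial deposit = cushion − low point = $813.88 − (-$879.80) = $1,693.68

$1,693.68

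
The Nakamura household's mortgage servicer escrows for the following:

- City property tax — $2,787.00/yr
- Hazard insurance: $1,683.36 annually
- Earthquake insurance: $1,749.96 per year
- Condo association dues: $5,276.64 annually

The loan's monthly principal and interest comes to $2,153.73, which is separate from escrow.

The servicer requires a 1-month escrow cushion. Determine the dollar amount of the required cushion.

City property tax — $2,787.00/yr
Hazard insurance — $1,683.36/yr
Earthquake insurance — $1,749.96/yr
Condo association dues — $5,276.64/yr
Annual escrow total = $2,787.00 + $1,683.36 + $1,749.96 + $5,276.64 = $11,496.96
Per month = $11,496.96 ÷ 12 = $958.08
Reserve = 1 × $958.08 = $958.08

$958.08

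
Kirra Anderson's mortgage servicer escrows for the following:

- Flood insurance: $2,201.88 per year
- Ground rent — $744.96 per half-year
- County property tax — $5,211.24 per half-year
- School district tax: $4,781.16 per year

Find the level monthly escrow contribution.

Flood insurance: $2,201.88/yr
Ground rent: $744.96 × 2 = $1,489.92/yr
County property tax: $5,211.24 × 2 = $10,422.48/yr
School district tax: $4,781.16/yr
Total per year = $18,895.44
Base monthly escrow = $18,895.44 ÷ 12 = $1,574.62

$1,574.62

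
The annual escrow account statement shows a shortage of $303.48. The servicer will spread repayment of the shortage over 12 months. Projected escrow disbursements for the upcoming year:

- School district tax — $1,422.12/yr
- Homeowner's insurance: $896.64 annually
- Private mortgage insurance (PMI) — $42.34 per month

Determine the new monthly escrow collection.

School district tax: $1,422.12 per year
Homeowner's insurance: $896.64 per year
Private mortgage insurance (PMI): $42.34 × 12 = $508.08 per year
Annual escrow total = $2,826.84
Base monthly escrow = $2,826.84 ÷ 12 = $235.57
Shortage spread = $303.48 / 12 = $25.29/mo
Adjusted monthly = $235.57 + $25.29 = $260.86

$260.86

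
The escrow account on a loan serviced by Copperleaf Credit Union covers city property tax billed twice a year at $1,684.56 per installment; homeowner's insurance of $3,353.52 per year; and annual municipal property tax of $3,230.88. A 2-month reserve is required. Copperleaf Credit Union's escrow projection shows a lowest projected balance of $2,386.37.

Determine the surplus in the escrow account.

City property tax: $1,684.56 × 2 = $3,369.12/yr
Homeowner's insurance: $3,353.52/yr
Municipal property tax: $3,230.88/yr
Combined annual = $9,953.52
Base monthly escrow = $9,953.52 ÷ 12 = $829.46
Cushion = 2 × $829.46 = $1,658.92
Surplus = $2,386.37 − $1,658.92 = $727.45

$727.45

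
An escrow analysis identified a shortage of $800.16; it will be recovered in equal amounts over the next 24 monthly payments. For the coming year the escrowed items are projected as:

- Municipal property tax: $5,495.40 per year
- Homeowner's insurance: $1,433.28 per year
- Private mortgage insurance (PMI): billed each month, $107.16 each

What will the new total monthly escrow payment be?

$717.89

Municipal property tax — $5,495.40
Homeowner's insurance — $1,433.28
Private mortgage insurance (PMI) — $107.16 × 12 = $1,285.92
Total annual escrow = $8,214.60
Monthly escrow = $8,214.60 ÷ 12 = $684.55
Monthly shortage recovery: $800.16 / 24 = $33.34
New monthly escrow = $684.55 + $33.34 = $717.89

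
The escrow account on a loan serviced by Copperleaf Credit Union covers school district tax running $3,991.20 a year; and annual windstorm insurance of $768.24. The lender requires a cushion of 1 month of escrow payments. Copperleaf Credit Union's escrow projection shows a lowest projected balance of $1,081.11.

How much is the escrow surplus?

$684.49

School district tax — $3,991.20
Windstorm insurance — $768.24
Total per year = $3,991.20 + $768.24 = $4,759.44
Monthly = $4,759.44 / 12 = $396.62
Required cushion = 1 × $396.62 = $396.62
Excess over cushion: $1,081.11 − $396.62 = $684.49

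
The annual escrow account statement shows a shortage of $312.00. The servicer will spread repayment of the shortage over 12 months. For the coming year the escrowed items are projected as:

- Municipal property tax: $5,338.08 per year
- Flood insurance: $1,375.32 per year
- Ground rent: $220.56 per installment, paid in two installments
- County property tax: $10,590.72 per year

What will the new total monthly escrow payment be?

Municipal property tax = $5,338.08 annually
Flood insurance = $1,375.32 annually
Ground rent = $220.56 × 2 = $441.12 annually
County property tax = $10,590.72 annually
Total per year = $5,338.08 + $1,375.32 + $441.12 + $10,590.72 = $17,745.24
Base monthly escrow = $17,745.24 / 12 = $1,478.77
Shortage spread = $312.00 ÷ 12 = $26.00/mo
Adjusted monthly = $1,478.77 + $26.00 = $1,504.77

$1,504.77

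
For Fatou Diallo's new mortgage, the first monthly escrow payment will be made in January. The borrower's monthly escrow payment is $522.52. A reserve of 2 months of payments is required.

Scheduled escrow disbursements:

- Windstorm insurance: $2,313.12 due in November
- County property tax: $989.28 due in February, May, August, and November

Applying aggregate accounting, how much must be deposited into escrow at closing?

Cushion = 2 × $522.52 = $1,045.04
Trial balance (start $0, +$522.52 each month, − disbursements):
  Jan: +$522.52 → $522.52
  Feb: +$522.52 − $989.28 → $55.76
  Mar: +$522.52 → $578.28
  Apr: +$522.52 → $1,100.80
  May: +$522.52 − $989.28 → $634.04
  Jun: +$522.52 → $1,156.56
  Jul: +$522.52 → $1,679.08
  Aug: +$522.52 − $989.28 → $1,212.32
  Sep: +$522.52 → $1,734.84
  Oct: +$522.52 → $2,257.36
  Nov: +$522.52 − $3,302.40 → -$522.52
  Dec: +$522.52 → $0.00
Lowest trial balance = -$522.52 (Nov)
Initial deposit = cushion − low point = $1,045.04 − (-$522.52) = $1,567.56

$1,567.56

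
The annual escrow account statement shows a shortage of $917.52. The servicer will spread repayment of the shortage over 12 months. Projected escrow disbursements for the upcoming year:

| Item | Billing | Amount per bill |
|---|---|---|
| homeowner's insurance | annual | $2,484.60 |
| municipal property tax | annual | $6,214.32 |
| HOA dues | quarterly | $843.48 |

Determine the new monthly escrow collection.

Homeowner's insurance — $2,484.60/yr
Municipal property tax — $6,214.32/yr
HOA dues — $843.48 × 4 = $3,373.92/yr
Yearly total = $12,072.84
Monthly escrow = $12,072.84 ÷ 12 = $1,006.07
Shortage per month = $917.52 ÷ 12 = $76.46
New monthly escrow = $1,006.07 + $76.46 = $1,082.53

$1,082.53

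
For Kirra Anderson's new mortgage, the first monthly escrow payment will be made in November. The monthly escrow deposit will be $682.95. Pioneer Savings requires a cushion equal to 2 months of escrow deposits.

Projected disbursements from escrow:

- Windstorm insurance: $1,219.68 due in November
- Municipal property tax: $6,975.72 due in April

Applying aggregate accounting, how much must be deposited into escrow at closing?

Cushion = 2 × $682.95 = $1,365.90
Trial balance (start $0, +$682.95 each month, − disbursements):
  Nov: +$682.95 − $1,219.68 → -$536.73
  Dec: +$682.95 → $146.22
  Jan: +$682.95 → $829.17
  Feb: +$682.95 → $1,512.12
  Mar: +$682.95 → $2,195.07
  Apr: +$682.95 − $6,975.72 → -$4,097.70
  May: +$682.95 → -$3,414.75
  Jun: +$682.95 → -$2,731.80
  Jul: +$682.95 → -$2,048.85
  Aug: +$682.95 → -$1,365.90
  Sep: +$682.95 → -$682.95
  Oct: +$682.95 → $0.00
Lowest trial balance = -$4,097.70 (Apr)
Initial deposit = cushion − low point = $1,365.90 − (-$4,097.70) = $5,463.60

$5,463.60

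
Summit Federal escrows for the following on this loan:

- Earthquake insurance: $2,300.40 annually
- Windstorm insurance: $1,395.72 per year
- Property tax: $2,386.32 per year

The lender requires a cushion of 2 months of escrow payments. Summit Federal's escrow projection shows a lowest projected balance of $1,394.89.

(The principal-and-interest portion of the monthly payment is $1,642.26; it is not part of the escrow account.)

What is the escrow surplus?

$381.15

Earthquake insurance = $2,300.40 annually
Windstorm insurance = $1,395.72 annually
Property tax = $2,386.32 annually
Yearly total = $6,082.44
Monthly escrow = $6,082.44 ÷ 12 = $506.87
Required cushion = 2 × $506.87 = $1,013.74
Surplus = $1,394.89 − $1,013.74 = $381.15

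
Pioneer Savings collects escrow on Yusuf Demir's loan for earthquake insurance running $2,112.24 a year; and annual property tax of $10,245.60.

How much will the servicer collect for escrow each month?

Earthquake insurance = $2,112.24/yr
Property tax = $10,245.60/yr
Total per year = $2,112.24 + $10,245.60 = $12,357.84
Monthly escrow = $12,357.84 / 12 = $1,029.82

$1,029.82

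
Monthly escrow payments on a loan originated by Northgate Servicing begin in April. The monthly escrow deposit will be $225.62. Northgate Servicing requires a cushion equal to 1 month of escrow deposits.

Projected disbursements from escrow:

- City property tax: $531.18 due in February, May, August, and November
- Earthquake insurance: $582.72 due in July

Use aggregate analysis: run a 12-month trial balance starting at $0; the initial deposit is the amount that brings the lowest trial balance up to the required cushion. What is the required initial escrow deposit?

$742.60

Cushion = 1 × $225.62 = $225.62
Trial balance (start $0, +$225.62 each month, − disbursements):
  Apr: +$225.62 → $225.62
  May: +$225.62 − $531.18 → -$79.94
  Jun: +$225.62 → $145.68
  Jul: +$225.62 − $582.72 → -$211.42
  Aug: +$225.62 − $531.18 → -$516.98
  Sep: +$225.62 → -$291.36
  Oct: +$225.62 → -$65.74
  Nov: +$225.62 − $531.18 → -$371.30
  Dec: +$225.62 → -$145.68
  Jan: +$225.62 → $79.94
  Feb: +$225.62 − $531.18 → -$225.62
  Mar: +$225.62 → $0.00
Lowest trial balance = -$516.98 (Aug)
Initial deposit = cushion − low point = $225.62 − (-$516.98) = $742.60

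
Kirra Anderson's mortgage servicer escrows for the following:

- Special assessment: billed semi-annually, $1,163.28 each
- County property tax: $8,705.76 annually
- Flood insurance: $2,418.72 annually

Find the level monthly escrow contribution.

$1,120.92

Special assessment = $1,163.28 × 2 = $2,326.56 annually
County property tax = $8,705.76 annually
Flood insurance = $2,418.72 annually
Annual escrow total = $2,326.56 + $8,705.76 + $2,418.72 = $13,451.04
Monthly = $13,451.04 / 12 = $1,120.92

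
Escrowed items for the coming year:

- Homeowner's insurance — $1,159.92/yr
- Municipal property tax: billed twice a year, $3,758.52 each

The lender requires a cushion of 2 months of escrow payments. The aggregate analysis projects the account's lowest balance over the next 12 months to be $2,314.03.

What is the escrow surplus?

$867.87

Homeowner's insurance — $1,159.92 annually
Municipal property tax — $3,758.52 × 2 = $7,517.04 annually
Total annual escrow = $8,676.96
Base monthly escrow = $8,676.96 ÷ 12 = $723.08
Required cushion = 2 × $723.08 = $1,446.16
Excess over cushion: $2,314.03 − $1,446.16 = $867.87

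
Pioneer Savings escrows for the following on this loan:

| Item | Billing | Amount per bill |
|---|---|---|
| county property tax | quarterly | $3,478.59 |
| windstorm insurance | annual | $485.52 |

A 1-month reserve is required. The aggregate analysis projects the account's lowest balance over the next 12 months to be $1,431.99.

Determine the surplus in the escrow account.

County property tax = $3,478.59 × 4 = $13,914.36 annually
Windstorm insurance = $485.52 annually
Yearly total = $13,914.36 + $485.52 = $14,399.88
Base monthly escrow = $14,399.88 / 12 = $1,199.99
Required reserve = 1 × $1,199.99 = $1,199.99
Surplus = $1,431.99 − $1,199.99 = $232.00

$232.00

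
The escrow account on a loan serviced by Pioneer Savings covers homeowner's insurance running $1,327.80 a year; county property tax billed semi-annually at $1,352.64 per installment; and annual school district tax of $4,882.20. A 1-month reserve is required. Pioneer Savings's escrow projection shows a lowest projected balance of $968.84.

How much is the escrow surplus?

$225.90

Homeowner's insurance = $1,327.80 per year
County property tax = $1,352.64 × 2 = $2,705.28 per year
School district tax = $4,882.20 per year
Combined annual = $8,915.28
Monthly escrow = $8,915.28 ÷ 12 = $742.94
Required reserve = 1 × $742.94 = $742.94
Excess over cushion: $968.84 − $742.94 = $225.90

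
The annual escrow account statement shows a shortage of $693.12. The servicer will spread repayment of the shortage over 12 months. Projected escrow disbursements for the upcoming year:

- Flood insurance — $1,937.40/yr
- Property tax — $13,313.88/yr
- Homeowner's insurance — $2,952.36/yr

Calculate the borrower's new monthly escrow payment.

Flood insurance — $1,937.40
Property tax — $13,313.88
Homeowner's insurance — $2,952.36
Total per year = $18,203.64
Base monthly escrow = $18,203.64 ÷ 12 = $1,516.97
Shortage per month = $693.12 ÷ 12 = $57.76
Adjusted monthly = $1,516.97 + $57.76 = $1,574.73

$1,574.73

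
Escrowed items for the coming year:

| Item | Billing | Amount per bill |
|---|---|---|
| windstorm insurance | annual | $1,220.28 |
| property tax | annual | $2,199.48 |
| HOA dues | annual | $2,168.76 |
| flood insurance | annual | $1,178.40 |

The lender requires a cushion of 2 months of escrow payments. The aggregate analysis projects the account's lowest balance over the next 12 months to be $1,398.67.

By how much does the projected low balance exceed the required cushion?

$270.85

Windstorm insurance: $1,220.28 annually
Property tax: $2,199.48 annually
HOA dues: $2,168.76 annually
Flood insurance: $1,178.40 annually
Annual escrow total = $6,766.92
Monthly escrow = $6,766.92 ÷ 12 = $563.91
Required reserve = 2 × $563.91 = $1,127.82
Surplus = $1,398.67 − $1,127.82 = $270.85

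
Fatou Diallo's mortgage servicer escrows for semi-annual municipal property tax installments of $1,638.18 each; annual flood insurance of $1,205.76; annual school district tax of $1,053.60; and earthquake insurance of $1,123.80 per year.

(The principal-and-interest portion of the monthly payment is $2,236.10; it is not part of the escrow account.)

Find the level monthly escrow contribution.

Municipal property tax — $1,638.18 × 2 = $3,276.36/yr
Flood insurance — $1,205.76/yr
School district tax — $1,053.60/yr
Earthquake insurance — $1,123.80/yr
Yearly total = $6,659.52
Base monthly escrow = $6,659.52 / 12 = $554.96

$554.96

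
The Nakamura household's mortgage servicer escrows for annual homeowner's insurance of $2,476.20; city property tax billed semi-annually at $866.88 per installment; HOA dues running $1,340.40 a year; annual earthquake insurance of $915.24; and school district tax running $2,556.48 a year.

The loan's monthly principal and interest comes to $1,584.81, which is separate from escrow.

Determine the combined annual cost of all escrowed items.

$9,022.08

Homeowner's insurance: $2,476.20 annually
City property tax: $866.88 × 2 = $1,733.76 annually
HOA dues: $1,340.40 annually
Earthquake insurance: $915.24 annually
School district tax: $2,556.48 annually
Annual escrow total = $2,476.20 + $1,733.76 + $1,340.40 + $915.24 + $2,556.48 = $9,022.08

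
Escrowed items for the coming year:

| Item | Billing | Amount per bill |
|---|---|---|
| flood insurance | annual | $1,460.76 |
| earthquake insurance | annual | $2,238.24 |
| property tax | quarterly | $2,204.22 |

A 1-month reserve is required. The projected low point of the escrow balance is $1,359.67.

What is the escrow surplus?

$316.68

Flood insurance: $1,460.76
Earthquake insurance: $2,238.24
Property tax: $2,204.22 × 4 = $8,816.88
Yearly total = $1,460.76 + $2,238.24 + $8,816.88 = $12,515.88
Monthly escrow = $12,515.88 / 12 = $1,042.99
Cushion = 1 × $1,042.99 = $1,042.99
Surplus = $1,359.67 − $1,042.99 = $316.68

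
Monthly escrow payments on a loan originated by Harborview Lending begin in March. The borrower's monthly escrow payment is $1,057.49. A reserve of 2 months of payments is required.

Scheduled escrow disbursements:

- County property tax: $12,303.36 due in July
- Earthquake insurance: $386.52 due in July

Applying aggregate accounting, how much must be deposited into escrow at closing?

Cushion = 2 × $1,057.49 = $2,114.98
Trial balance (start $0, +$1,057.49 each month, − disbursements):
  Mar: +$1,057.49 → $1,057.49
  Apr: +$1,057.49 → $2,114.98
  May: +$1,057.49 → $3,172.47
  Jun: +$1,057.49 → $4,229.96
  Jul: +$1,057.49 − $12,689.88 → -$7,402.43
  Aug: +$1,057.49 → -$6,344.94
  Sep: +$1,057.49 → -$5,287.45
  Oct: +$1,057.49 → -$4,229.96
  Nov: +$1,057.49 → -$3,172.47
  Dec: +$1,057.49 → -$2,114.98
  Jan: +$1,057.49 → -$1,057.49
  Feb: +$1,057.49 → $0.00
Lowest trial balance = -$7,402.43 (Jul)
Initial deposit = cushion − low point = $2,114.98 − (-$7,402.43) = $9,517.41

$9,517.41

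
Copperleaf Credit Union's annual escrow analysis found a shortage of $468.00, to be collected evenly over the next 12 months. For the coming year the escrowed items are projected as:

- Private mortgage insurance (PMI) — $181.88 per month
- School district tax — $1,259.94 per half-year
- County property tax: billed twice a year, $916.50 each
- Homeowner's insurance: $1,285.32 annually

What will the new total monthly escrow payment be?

$690.73

Private mortgage insurance (PMI) = $181.88 × 12 = $2,182.56
School district tax = $1,259.94 × 2 = $2,519.88
County property tax = $916.50 × 2 = $1,833.00
Homeowner's insurance = $1,285.32
Total annual escrow = $7,820.76
Monthly escrow = $7,820.76 ÷ 12 = $651.73
Shortage spread = $468.00 / 12 = $39.00/mo
New monthly escrow = $651.73 + $39.00 = $690.73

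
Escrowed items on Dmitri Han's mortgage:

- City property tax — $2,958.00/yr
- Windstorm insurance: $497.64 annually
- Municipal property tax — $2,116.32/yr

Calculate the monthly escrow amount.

$464.33

City property tax: $2,958.00 annually
Windstorm insurance: $497.64 annually
Municipal property tax: $2,116.32 annually
Combined annual = $2,958.00 + $497.64 + $2,116.32 = $5,571.96
Per month = $5,571.96 ÷ 12 = $464.33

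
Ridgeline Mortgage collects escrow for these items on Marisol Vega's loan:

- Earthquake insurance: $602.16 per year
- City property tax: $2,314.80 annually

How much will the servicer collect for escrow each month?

$243.08

Earthquake insurance = $602.16 annually
City property tax = $2,314.80 annually
Yearly total = $602.16 + $2,314.80 = $2,916.96
Monthly = $2,916.96 ÷ 12 = $243.08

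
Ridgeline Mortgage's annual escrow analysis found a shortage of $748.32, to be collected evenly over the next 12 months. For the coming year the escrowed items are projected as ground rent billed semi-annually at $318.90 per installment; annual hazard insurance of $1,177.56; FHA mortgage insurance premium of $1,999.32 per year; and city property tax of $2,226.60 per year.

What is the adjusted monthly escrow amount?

$565.80

Ground rent = $318.90 × 2 = $637.80
Hazard insurance = $1,177.56
FHA mortgage insurance premium = $1,999.32
City property tax = $2,226.60
Total annual escrow = $6,041.28
Per month = $6,041.28 ÷ 12 = $503.44
Shortage per month = $748.32 ÷ 12 = $62.36
Adjusted monthly = $503.44 + $62.36 = $565.80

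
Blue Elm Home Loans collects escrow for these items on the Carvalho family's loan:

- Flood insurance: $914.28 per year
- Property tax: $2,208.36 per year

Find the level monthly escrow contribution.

$260.22

Flood insurance: $914.28 per year
Property tax: $2,208.36 per year
Total per year = $914.28 + $2,208.36 = $3,122.64
Monthly = $3,122.64 / 12 = $260.22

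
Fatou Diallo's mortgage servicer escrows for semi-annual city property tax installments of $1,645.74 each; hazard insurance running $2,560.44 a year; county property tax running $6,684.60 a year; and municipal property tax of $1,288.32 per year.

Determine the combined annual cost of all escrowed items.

City property tax: $1,645.74 × 2 = $3,291.48/yr
Hazard insurance: $2,560.44/yr
County property tax: $6,684.60/yr
Municipal property tax: $1,288.32/yr
Combined annual = $3,291.48 + $2,560.44 + $6,684.60 + $1,288.32 = $13,824.84

$13,824.84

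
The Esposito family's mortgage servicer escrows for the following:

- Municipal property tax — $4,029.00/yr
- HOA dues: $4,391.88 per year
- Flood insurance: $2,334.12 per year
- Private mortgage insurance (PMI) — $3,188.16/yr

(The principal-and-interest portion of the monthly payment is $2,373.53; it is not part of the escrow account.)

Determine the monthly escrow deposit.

$1,161.93

Municipal property tax — $4,029.00 annually
HOA dues — $4,391.88 annually
Flood insurance — $2,334.12 annually
Private mortgage insurance (PMI) — $3,188.16 annually
Yearly total = $4,029.00 + $4,391.88 + $2,334.12 + $3,188.16 = $13,943.16
Per month = $13,943.16 ÷ 12 = $1,161.93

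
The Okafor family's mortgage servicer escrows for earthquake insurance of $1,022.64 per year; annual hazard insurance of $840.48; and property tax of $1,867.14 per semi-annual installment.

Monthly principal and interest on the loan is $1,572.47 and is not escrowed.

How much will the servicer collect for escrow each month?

$466.45

Earthquake insurance: $1,022.64/yr
Hazard insurance: $840.48/yr
Property tax: $1,867.14 × 2 = $3,734.28/yr
Total per year = $1,022.64 + $840.48 + $3,734.28 = $5,597.40
Base monthly escrow = $5,597.40 / 12 = $466.45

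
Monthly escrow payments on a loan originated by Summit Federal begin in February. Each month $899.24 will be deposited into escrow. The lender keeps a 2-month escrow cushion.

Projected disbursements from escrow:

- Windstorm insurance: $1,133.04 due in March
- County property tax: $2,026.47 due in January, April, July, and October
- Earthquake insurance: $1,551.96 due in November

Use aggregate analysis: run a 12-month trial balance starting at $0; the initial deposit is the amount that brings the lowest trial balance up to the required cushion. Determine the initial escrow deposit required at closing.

Cushion = 2 × $899.24 = $1,798.48
Trial balance (start $0, +$899.24 each month, − disbursements):
  Feb: +$899.24 → $899.24
  Mar: +$899.24 − $1,133.04 → $665.44
  Apr: +$899.24 − $2,026.47 → -$461.79
  May: +$899.24 → $437.45
  Jun: +$899.24 → $1,336.69
  Jul: +$899.24 − $2,026.47 → $209.46
  Aug: +$899.24 → $1,108.70
  Sep: +$899.24 → $2,007.94
  Oct: +$899.24 − $2,026.47 → $880.71
  Nov: +$899.24 − $1,551.96 → $227.99
  Dec: +$899.24 → $1,127.23
  Jan: +$899.24 − $2,026.47 → $0.00
Lowest trial balance = -$461.79 (Apr)
Initial deposit = cushion − low point = $1,798.48 − (-$461.79) = $2,260.27

$2,260.27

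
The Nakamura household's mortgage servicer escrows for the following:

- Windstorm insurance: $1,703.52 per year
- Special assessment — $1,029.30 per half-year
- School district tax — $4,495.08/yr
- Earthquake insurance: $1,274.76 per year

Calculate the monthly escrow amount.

Windstorm insurance = $1,703.52 per year
Special assessment = $1,029.30 × 2 = $2,058.60 per year
School district tax = $4,495.08 per year
Earthquake insurance = $1,274.76 per year
Yearly total = $1,703.52 + $2,058.60 + $4,495.08 + $1,274.76 = $9,531.96
Base monthly escrow = $9,531.96 / 12 = $794.33

$794.33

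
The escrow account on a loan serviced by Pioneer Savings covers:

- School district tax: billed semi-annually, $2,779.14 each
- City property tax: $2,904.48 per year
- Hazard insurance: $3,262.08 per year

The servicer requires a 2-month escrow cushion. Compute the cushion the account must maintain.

School district tax = $2,779.14 × 2 = $5,558.28 per year
City property tax = $2,904.48 per year
Hazard insurance = $3,262.08 per year
Total annual escrow = $5,558.28 + $2,904.48 + $3,262.08 = $11,724.84
Per month = $11,724.84 ÷ 12 = $977.07
Cushion = 2 × $977.07 = $1,954.14

$1,954.14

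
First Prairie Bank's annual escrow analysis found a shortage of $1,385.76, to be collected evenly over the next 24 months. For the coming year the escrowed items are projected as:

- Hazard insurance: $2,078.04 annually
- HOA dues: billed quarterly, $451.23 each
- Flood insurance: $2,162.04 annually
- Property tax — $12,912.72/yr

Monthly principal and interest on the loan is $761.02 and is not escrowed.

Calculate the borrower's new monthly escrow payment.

Hazard insurance = $2,078.04/yr
HOA dues = $451.23 × 4 = $1,804.92/yr
Flood insurance = $2,162.04/yr
Property tax = $12,912.72/yr
Annual escrow total = $18,957.72
Per month = $18,957.72 / 12 = $1,579.81
Monthly shortage recovery: $1,385.76 / 24 = $57.74
New monthly escrow = $1,579.81 + $57.74 = $1,637.55

$1,637.55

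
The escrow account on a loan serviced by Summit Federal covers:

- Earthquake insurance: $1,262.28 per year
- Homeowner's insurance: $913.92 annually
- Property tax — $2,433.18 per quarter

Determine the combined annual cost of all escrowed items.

Earthquake insurance = $1,262.28/yr
Homeowner's insurance = $913.92/yr
Property tax = $2,433.18 × 4 = $9,732.72/yr
Annual escrow total = $1,262.28 + $913.92 + $9,732.72 = $11,908.92

$11,908.92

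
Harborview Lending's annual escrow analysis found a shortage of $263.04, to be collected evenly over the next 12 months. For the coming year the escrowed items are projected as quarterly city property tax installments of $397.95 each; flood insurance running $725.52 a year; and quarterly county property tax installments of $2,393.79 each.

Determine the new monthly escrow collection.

City property tax: $397.95 × 4 = $1,591.80
Flood insurance: $725.52
County property tax: $2,393.79 × 4 = $9,575.16
Combined annual = $1,591.80 + $725.52 + $9,575.16 = $11,892.48
Monthly escrow = $11,892.48 / 12 = $991.04
Shortage per month = $263.04 ÷ 12 = $21.92
New monthly escrow = $991.04 + $21.92 = $1,012.96

$1,012.96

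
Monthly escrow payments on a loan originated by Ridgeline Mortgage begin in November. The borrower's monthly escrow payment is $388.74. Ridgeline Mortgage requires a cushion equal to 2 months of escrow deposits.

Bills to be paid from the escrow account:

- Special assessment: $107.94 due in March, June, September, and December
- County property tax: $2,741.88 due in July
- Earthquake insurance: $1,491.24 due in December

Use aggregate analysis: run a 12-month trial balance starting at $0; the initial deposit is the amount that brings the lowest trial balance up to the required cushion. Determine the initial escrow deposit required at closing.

$1,835.76

Cushion = 2 × $388.74 = $777.48
Trial balance (start $0, +$388.74 each month, − disbursements):
  Nov: +$388.74 → $388.74
  Dec: +$388.74 − $1,599.18 → -$821.70
  Jan: +$388.74 → -$432.96
  Feb: +$388.74 → -$44.22
  Mar: +$388.74 − $107.94 → $236.58
  Apr: +$388.74 → $625.32
  May: +$388.74 → $1,014.06
  Jun: +$388.74 − $107.94 → $1,294.86
  Jul: +$388.74 − $2,741.88 → -$1,058.28
  Aug: +$388.74 → -$669.54
  Sep: +$388.74 − $107.94 → -$388.74
  Oct: +$388.74 → $0.00
Lowest trial balance = -$1,058.28 (Jul)
Initial deposit = cushion − low point = $777.48 − (-$1,058.28) = $1,835.76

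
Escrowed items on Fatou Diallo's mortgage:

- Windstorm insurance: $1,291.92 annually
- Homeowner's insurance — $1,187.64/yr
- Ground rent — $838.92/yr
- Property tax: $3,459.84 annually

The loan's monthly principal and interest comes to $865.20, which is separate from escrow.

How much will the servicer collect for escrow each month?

$564.86

Windstorm insurance — $1,291.92 per year
Homeowner's insurance — $1,187.64 per year
Ground rent — $838.92 per year
Property tax — $3,459.84 per year
Total per year = $6,778.32
Per month = $6,778.32 / 12 = $564.86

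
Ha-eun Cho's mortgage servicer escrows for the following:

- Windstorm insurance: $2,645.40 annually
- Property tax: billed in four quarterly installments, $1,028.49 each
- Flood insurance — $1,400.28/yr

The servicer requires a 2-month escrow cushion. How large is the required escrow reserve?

$1,359.94

Windstorm insurance = $2,645.40 per year
Property tax = $1,028.49 × 4 = $4,113.96 per year
Flood insurance = $1,400.28 per year
Total per year = $8,159.64
Base monthly escrow = $8,159.64 ÷ 12 = $679.97
Reserve = 2 × $679.97 = $1,359.94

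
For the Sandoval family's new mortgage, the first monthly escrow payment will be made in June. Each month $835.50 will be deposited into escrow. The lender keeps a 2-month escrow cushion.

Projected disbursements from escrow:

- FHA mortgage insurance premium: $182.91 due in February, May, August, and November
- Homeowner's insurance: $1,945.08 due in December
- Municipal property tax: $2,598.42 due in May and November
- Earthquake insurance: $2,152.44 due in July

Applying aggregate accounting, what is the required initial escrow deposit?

Cushion = 2 × $835.50 = $1,671.00
Trial balance (start $0, +$835.50 each month, − disbursements):
  Jun: +$835.50 → $835.50
  Jul: +$835.50 − $2,152.44 → -$481.44
  Aug: +$835.50 − $182.91 → $171.15
  Sep: +$835.50 → $1,006.65
  Oct: +$835.50 → $1,842.15
  Nov: +$835.50 − $2,781.33 → -$103.68
  Dec: +$835.50 − $1,945.08 → -$1,213.26
  Jan: +$835.50 → -$377.76
  Feb: +$835.50 − $182.91 → $274.83
  Mar: +$835.50 → $1,110.33
  Apr: +$835.50 → $1,945.83
  May: +$835.50 − $2,781.33 → $0.00
Lowest trial balance = -$1,213.26 (Dec)
Initial deposit = cushion − low point = $1,671.00 − (-$1,213.26) = $2,884.26

$2,884.26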